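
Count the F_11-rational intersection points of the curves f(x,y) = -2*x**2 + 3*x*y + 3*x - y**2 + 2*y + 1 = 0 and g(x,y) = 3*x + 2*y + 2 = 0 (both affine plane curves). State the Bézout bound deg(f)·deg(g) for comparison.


Common zeros: ∅; count = 0; Bézout bound = 2.

deg(f) = 2, deg(g) = 1, so Bézout bound = 2.
Scan x ∈ F_11. For each x, list the y ∈ F_11 with f(x, y) ≡ 0 and those with g(x, y) ≡ 0 (mod 11); the common zeros in that column are the intersection.
  x = 0: f ≡ 0 at y ∈ ∅; g ≡ 0 at y ∈ {10}; common: ∅.
  x = 1: f ≡ 0 at y ∈ {8}; g ≡ 0 at y ∈ {3}; common: ∅.
  x = 2: f ≡ 0 at y ∈ {2, 6}; g ≡ 0 at y ∈ {7}; common: ∅.
  x = 3: f ≡ 0 at y ∈ {5, 6}; g ≡ 0 at y ∈ {0}; common: ∅.
  x = 4: f ≡ 0 at y ∈ ∅; g ≡ 0 at y ∈ {4}; common: ∅.
  x = 5: f ≡ 0 at y ∈ ∅; g ≡ 0 at y ∈ {8}; common: ∅.
  x = 6: f ≡ 0 at y ∈ {4, 5}; g ≡ 0 at y ∈ {1}; common: ∅.
  x = 7: f ≡ 0 at y ∈ {4, 8}; g ≡ 0 at y ∈ {5}; common: ∅.
  x = 8: f ≡ 0 at y ∈ {2}; g ≡ 0 at y ∈ {9}; common: ∅.
  x = 9: f ≡ 0 at y ∈ ∅; g ≡ 0 at y ∈ {2}; common: ∅.
  x = 10: f ≡ 0 at y ∈ ∅; g ≡ 0 at y ∈ {6}; common: ∅.
Collecting: common zeros = ∅, so the count is 0.
Comparison with the Bézout bound: 0 ≤ 2 = deg(f)·deg(g), as expected for curves with no common component (the affine F_11-count falls short of the bound because intersections may lie at infinity, over extension fields, or carry multiplicity).


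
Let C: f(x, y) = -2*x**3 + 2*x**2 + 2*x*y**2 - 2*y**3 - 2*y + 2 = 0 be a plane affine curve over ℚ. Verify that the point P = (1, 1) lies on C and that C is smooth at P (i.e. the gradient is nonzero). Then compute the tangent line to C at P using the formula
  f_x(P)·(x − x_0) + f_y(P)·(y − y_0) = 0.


Tangent line at P: 4 - 4*y = 0.

Step 1: f(1, 1) = 0, so P lies on C.
Step 2: partial derivatives
  f_x(x, y) = -6*x**2 + 4*x + 2*y**2, f_y(x, y) = 4*x*y - 6*y**2 - 2.
  f_x(P) = 0, f_y(P) = -4 (gradient nonzero, so P is smooth).
Step 3: tangent line at P: 0·(x − 1) + -4·(y − 1) = 0.
Expanding: 4 - 4*y = 0.


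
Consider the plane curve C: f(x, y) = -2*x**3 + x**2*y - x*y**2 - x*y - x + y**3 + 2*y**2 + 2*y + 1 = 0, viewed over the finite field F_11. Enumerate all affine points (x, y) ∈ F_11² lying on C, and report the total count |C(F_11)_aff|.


Affine F_11-points: {(0, 10), (2, 3), (2, 9), (2, 10), (3, 10), (5, 8), (6, 7), (7, 2), (7, 7), (9, 9), (10, 4), (10, 6), (10, 9)}; count = 13.

For each of the 121 pairs (x, y) ∈ F_11², evaluate f(x, y) mod 11. Record the zeros.
  x = 0: [0↦1, 1↦6, 2↦10, 3↦8, 4↦6, 5↦10, 6↦4, 7↦5, 8↦8, 9↦8, 10↦0]  zeros at y ∈ {10}
  x = 1: [0↦9, 1↦2, 2↦3, 3↦7, 4↦9, 5↦4, 6↦9, 7↦8, 8↦7, 9↦1, 10↦7]  zeros at y ∈ ∅
  x = 2: [0↦5, 1↦10, 2↦10, 3↦0, 4↦8, 5↦7, 6↦3, 7↦2, 8↦10, 9↦0, 10↦0]  zeros at y ∈ {3, 9, 10}
  x = 3: [0↦10, 1↦7, 2↦8, 3↦8, 4↦2, 5↦7, 6↦7, 7↦8, 8↦5, 9↦4, 10↦0]  zeros at y ∈ {10}
  x = 4: [0↦1, 1↦3, 2↦7, 3↦8, 4↦1, 5↦3, 6↦9, 7↦3, 8↦2, 9↦1, 10↦6]  zeros at y ∈ ∅
  x = 5: [0↦10, 1↦8, 2↦6, 3↦10, 4↦4, 5↦5, 6↦8, 7↦8, 8↦0, 9↦1, 10↦6]  zeros at y ∈ {8}
  x = 6: [0↦3, 1↦10, 2↦4, 3↦2, 4↦10, 5↦1, 6↦3, 7↦0, 8↦9, 9↦3, 10↦10]  zeros at y ∈ {7}
  x = 7: [0↦1, 1↦8, 2↦0, 3↦5, 4↦7, 5↦1, 6↦4, 7↦0, 8↦6, 9↦6, 10↦6]  zeros at y ∈ {2, 7}
  x = 8: [0↦3, 1↦1, 2↦4, 3↦7, 4↦5, 5↦4, 6↦10, 7↦7, 8↦1, 9↦9, 10↦4]  zeros at y ∈ ∅
  x = 9: [0↦8, 1↦10, 2↦4, 3↦7, 4↦3, 5↦9, 6↦9, 7↦9, 8↦4, 9↦0, 10↦3]  zeros at y ∈ {9}
  x = 10: [0↦4, 1↦1, 2↦10, 3↦4, 4↦0, 5↦4, 6↦0, 7↦5, 8↦3, 9↦0, 10↦2]  zeros at y ∈ {4, 6, 9}
Collecting zeros: affine points = {(0, 10), (2, 3), (2, 9), (2, 10), (3, 10), (5, 8), (6, 7), (7, 2), (7, 7), (9, 9), (10, 4), (10, 6), (10, 9)}.
Total count |C(F_11)_aff| = 13.


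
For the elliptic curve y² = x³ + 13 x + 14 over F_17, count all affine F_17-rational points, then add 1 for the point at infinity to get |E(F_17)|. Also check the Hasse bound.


Affine points = {(5, 0), (6, 6), (6, 11), (8, 1), (8, 16), (11, 3), (11, 14), (13, 0), (14, 4), (14, 13), (16, 0)}; affine count = 11; |E(F_17)| = 12.

Discriminant check: Δ ∝ 4a³ + 27b² = 4·13³ + 27·14² = 4·2197 + 27·196 ≡ 4 (mod 17). Nonzero ⇒ E is nonsingular.
For each x ∈ F_17, compute rhs = x³ + 13·x + 14 mod 17, then count y ∈ F_17 with y² ≡ rhs.
  x = 0: rhs = 14, matching y values: none (0 points).
  x = 1: rhs = 11, matching y values: none (0 points).
  x = 2: rhs = 14, matching y values: none (0 points).
  x = 3: rhs = 12, matching y values: none (0 points).
  x = 4: rhs = 11, matching y values: none (0 points).
  x = 5: rhs = 0, matching y values: 0 (1 points).
  x = 6: rhs = 2, matching y values: 6, 11 (2 points).
  x = 7: rhs = 6, matching y values: none (0 points).
  x = 8: rhs = 1, matching y values: 1, 16 (2 points).
  x = 9: rhs = 10, matching y values: none (0 points).
  x = 10: rhs = 5, matching y values: none (0 points).
  x = 11: rhs = 9, matching y values: 3, 14 (2 points).
  x = 12: rhs = 11, matching y values: none (0 points).
  x = 13: rhs = 0, matching y values: 0 (1 points).
  x = 14: rhs = 16, matching y values: 4, 13 (2 points).
  x = 15: rhs = 14, matching y values: none (0 points).
  x = 16: rhs = 0, matching y values: 0 (1 points).
Total affine count: 11.
Full point count |E(F_17)| = 11 + 1 = 12.
Hasse bound: |12 − (17+1)| = |-6| = 6 ≤ 2√17 ≈ 8.2462 ✓.


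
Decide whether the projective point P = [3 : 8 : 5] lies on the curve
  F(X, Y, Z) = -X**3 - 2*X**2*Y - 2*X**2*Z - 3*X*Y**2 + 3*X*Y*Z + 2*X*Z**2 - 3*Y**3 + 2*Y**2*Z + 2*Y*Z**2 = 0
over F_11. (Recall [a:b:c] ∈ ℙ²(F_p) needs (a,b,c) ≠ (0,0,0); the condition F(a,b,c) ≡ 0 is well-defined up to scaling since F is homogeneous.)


F(3,8,5) ≡ 2 (mod 11); P is NOT on the curve.

Evaluate F(3, 8, 5) term-by-term (mod 11).
  -X**3 ↦ -1·27·1·1 = -27
  -2*X**2*Y ↦ -2·9·8·1 = -144
  -2*X**2*Z ↦ -2·9·1·5 = -90
  -3*X*Y**2 ↦ -3·3·64·1 = -576
  3*X*Y*Z ↦ 3·3·8·5 = 360
  2*X*Z**2 ↦ 2·3·1·25 = 150
  -3*Y**3 ↦ -3·1·512·1 = -1536
  2*Y**2*Z ↦ 2·1·64·5 = 640
  2*Y*Z**2 ↦ 2·1·8·25 = 400
Sum: F(3, 8, 5) = (-27) + (-144) + (-90) + (-576) + (360) + (150) + (-1536) + (640) + (400) = -823.
Reducing mod 11: -823 ≡ 2 (mod 11).
Since F(a, b, c) ≡ 2 ≠ 0 (mod 11), P does NOT lie on the curve.


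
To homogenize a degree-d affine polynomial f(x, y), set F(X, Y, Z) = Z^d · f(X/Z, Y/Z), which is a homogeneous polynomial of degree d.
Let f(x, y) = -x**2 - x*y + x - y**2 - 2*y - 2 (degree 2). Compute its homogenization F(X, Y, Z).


F(X, Y, Z) = -X**2 - X*Y + X*Z - Y**2 - 2*Y*Z - 2*Z**2

deg(f) = 2.
Substitute x = X/Z, y = Y/Z into f, then multiply by Z^2.
  monomial -1·x^2·y^0 ↦ -1·X^2·Y^0·Z^0.
  monomial -1·x^1·y^1 ↦ -1·X^1·Y^1·Z^0.
  monomial 1·x^1·y^0 ↦ 1·X^1·Y^0·Z^1.
  monomial -1·x^0·y^2 ↦ -1·X^0·Y^2·Z^0.
  monomial -2·x^0·y^1 ↦ -2·X^0·Y^1·Z^1.
  monomial -2·x^0·y^0 ↦ -2·X^0·Y^0·Z^2.
Collecting: F(X, Y, Z) = -X**2 - X*Y + X*Z - Y**2 - 2*Y*Z - 2*Z**2.


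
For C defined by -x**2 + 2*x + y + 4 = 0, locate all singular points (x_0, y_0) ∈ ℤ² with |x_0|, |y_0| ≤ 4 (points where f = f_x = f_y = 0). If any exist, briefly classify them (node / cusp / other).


No singular points in the scanned grid; C is smooth there.

Compute partial derivatives:
  f_x = 2 - 2*x.
  f_y = 1.
f_y = 1 is a nonzero constant, so f_y never vanishes: no point (x, y) can satisfy f = f_x = f_y = 0. In particular no (x, y) ∈ {−4, ..., 4}² is singular; the curve is smooth.


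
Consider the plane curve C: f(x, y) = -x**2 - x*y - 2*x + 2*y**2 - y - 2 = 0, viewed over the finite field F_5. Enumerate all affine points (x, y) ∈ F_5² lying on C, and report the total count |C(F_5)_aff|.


Affine F_5-points: {(1, 0), (1, 1), (2, 0), (2, 4)}; count = 4.

For each of the 25 pairs (x, y) ∈ F_5², evaluate f(x, y) mod 5. Record the zeros.
  x = 0: [0↦3, 1↦4, 2↦4, 3↦3, 4↦1]  zeros at y ∈ ∅
  x = 1: [0↦0, 1↦0, 2↦4, 3↦2, 4↦4]  zeros at y ∈ {0, 1}
  x = 2: [0↦0, 1↦4, 2↦2, 3↦4, 4↦0]  zeros at y ∈ {0, 4}
  x = 3: [0↦3, 1↦1, 2↦3, 3↦4, 4↦4]  zeros at y ∈ ∅
  x = 4: [0↦4, 1↦1, 2↦2, 3↦2, 4↦1]  zeros at y ∈ ∅
Collecting zeros: affine points = {(1, 0), (1, 1), (2, 0), (2, 4)}.
Total count |C(F_5)_aff| = 4.


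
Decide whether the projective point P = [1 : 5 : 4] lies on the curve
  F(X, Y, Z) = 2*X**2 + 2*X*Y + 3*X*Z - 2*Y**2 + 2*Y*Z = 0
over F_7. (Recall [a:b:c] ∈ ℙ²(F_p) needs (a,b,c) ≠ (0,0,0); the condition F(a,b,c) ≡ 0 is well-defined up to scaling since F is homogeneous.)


F(1,5,4) ≡ 0 (mod 7); P is on the curve.

Evaluate F(1, 5, 4) term-by-term (mod 7).
  2*X**2 ↦ 2·1·1·1 = 2
  2*X*Y ↦ 2·1·5·1 = 10
  3*X*Z ↦ 3·1·1·4 = 12
  -2*Y**2 ↦ -2·1·25·1 = -50
  2*Y*Z ↦ 2·1·5·4 = 40
Sum: F(1, 5, 4) = (2) + (10) + (12) + (-50) + (40) = 14.
Reducing mod 7: 14 ≡ 0 (mod 7).
Since F(a, b, c) ≡ 0 (mod 7), P lies on the curve.


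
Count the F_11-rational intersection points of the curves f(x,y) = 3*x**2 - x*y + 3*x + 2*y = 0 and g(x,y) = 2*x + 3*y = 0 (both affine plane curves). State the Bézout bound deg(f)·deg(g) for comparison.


Common zeros: {(0, 0)}; count = 1; Bézout bound = 2.

deg(f) = 2, deg(g) = 1, so Bézout bound = 2.
Scan x ∈ F_11. For each x, list the y ∈ F_11 with f(x, y) ≡ 0 and those with g(x, y) ≡ 0 (mod 11); the common zeros in that column are the intersection.
  x = 0: f ≡ 0 at y ∈ {0}; g ≡ 0 at y ∈ {0}; common: {0}.
  x = 1: f ≡ 0 at y ∈ {5}; g ≡ 0 at y ∈ {3}; common: ∅.
  x = 2: f ≡ 0 at y ∈ ∅; g ≡ 0 at y ∈ {6}; common: ∅.
  x = 3: f ≡ 0 at y ∈ {3}; g ≡ 0 at y ∈ {9}; common: ∅.
  x = 4: f ≡ 0 at y ∈ {8}; g ≡ 0 at y ∈ {1}; common: ∅.
  x = 5: f ≡ 0 at y ∈ {8}; g ≡ 0 at y ∈ {4}; common: ∅.
  x = 6: f ≡ 0 at y ∈ {4}; g ≡ 0 at y ∈ {7}; common: ∅.
  x = 7: f ≡ 0 at y ∈ {5}; g ≡ 0 at y ∈ {10}; common: ∅.
  x = 8: f ≡ 0 at y ∈ {3}; g ≡ 0 at y ∈ {2}; common: ∅.
  x = 9: f ≡ 0 at y ∈ {4}; g ≡ 0 at y ∈ {5}; common: ∅.
  x = 10: f ≡ 0 at y ∈ {0}; g ≡ 0 at y ∈ {8}; common: ∅.
Collecting: common zeros = {(0, 0)}, so the count is 1.
Comparison with the Bézout bound: 1 ≤ 2 = deg(f)·deg(g), as expected for curves with no common component (the affine F_11-count falls short of the bound because intersections may lie at infinity, over extension fields, or carry multiplicity).


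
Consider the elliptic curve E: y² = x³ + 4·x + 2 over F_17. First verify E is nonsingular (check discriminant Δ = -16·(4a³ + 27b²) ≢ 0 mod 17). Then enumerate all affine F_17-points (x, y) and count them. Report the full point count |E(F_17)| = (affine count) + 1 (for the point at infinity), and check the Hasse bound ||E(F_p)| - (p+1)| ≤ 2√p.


Affine points = {(0, 6), (0, 11), (2, 1), (2, 16), (6, 2), (6, 15), (7, 4), (7, 13), (8, 6), (8, 11), (9, 6), (9, 11), (11, 0)}; affine count = 13; |E(F_17)| = 14.

Discriminant check: Δ ∝ 4a³ + 27b² = 4·4³ + 27·2² = 4·64 + 27·4 ≡ 7 (mod 17). Nonzero ⇒ E is nonsingular.
For each x ∈ F_17, compute rhs = x³ + 4·x + 2 mod 17, then count y ∈ F_17 with y² ≡ rhs.
  x = 0: rhs = 2, matching y values: 6, 11 (2 points).
  x = 1: rhs = 7, matching y values: none (0 points).
  x = 2: rhs = 1, matching y values: 1, 16 (2 points).
  x = 3: rhs = 7, matching y values: none (0 points).
  x = 4: rhs = 14, matching y values: none (0 points).
  x = 5: rhs = 11, matching y values: none (0 points).
  x = 6: rhs = 4, matching y values: 2, 15 (2 points).
  x = 7: rhs = 16, matching y values: 4, 13 (2 points).
  x = 8: rhs = 2, matching y values: 6, 11 (2 points).
  x = 9: rhs = 2, matching y values: 6, 11 (2 points).
  x = 10: rhs = 5, matching y values: none (0 points).
  x = 11: rhs = 0, matching y values: 0 (1 points).
  x = 12: rhs = 10, matching y values: none (0 points).
  x = 13: rhs = 7, matching y values: none (0 points).
  x = 14: rhs = 14, matching y values: none (0 points).
  x = 15: rhs = 3, matching y values: none (0 points).
  x = 16: rhs = 14, matching y values: none (0 points).
Total affine count: 13.
Full point count |E(F_17)| = 13 + 1 = 14.
Hasse bound: |14 − (17+1)| = |-4| = 4 ≤ 2√17 ≈ 8.2462 ✓.


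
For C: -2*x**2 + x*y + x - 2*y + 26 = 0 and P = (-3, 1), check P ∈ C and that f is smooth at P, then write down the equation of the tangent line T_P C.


Tangent line at P: 14*x - 5*y + 47 = 0.

Step 1: f(-3, 1) = 0, so P lies on C.
Step 2: partial derivatives
  f_x(x, y) = -4*x + y + 1, f_y(x, y) = x - 2.
  f_x(P) = 14, f_y(P) = -5 (gradient nonzero, so P is smooth).
Step 3: tangent line at P: 14·(x − -3) + -5·(y − 1) = 0.
Expanding: 14*x - 5*y + 47 = 0.


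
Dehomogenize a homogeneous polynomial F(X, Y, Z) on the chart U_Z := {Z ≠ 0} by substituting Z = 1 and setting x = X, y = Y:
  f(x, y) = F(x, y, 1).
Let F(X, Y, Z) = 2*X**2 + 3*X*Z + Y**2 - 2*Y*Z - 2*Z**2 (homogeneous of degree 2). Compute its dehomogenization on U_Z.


f(x, y) = 2*x**2 + 3*x + y**2 - 2*y - 2

On U_Z we set Z = 1. Each monomial c·X^i·Y^j·Z^k in F becomes c·x^i·y^j·1^k = c·x^i·y^j.
Substituting Z = 1: F(X, Y, 1) = 2*x**2 + 3*x + y**2 - 2*y - 2.
Note: deg(f) ≤ deg(F) = 2; strict inequality happens when F is divisible by Z (lost terms).


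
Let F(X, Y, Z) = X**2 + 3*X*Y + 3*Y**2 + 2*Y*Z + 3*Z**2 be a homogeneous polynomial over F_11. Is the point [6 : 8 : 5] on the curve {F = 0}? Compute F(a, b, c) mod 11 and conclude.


F(6,8,5) ≡ 10 (mod 11); P is NOT on the curve.

Evaluate F(6, 8, 5) term-by-term (mod 11).
  X**2 ↦ 1·36·1·1 = 36
  3*X*Y ↦ 3·6·8·1 = 144
  3*Y**2 ↦ 3·1·64·1 = 192
  2*Y*Z ↦ 2·1·8·5 = 80
  3*Z**2 ↦ 3·1·1·25 = 75
Sum: F(6, 8, 5) = (36) + (144) + (192) + (80) + (75) = 527.
Reducing mod 11: 527 ≡ 10 (mod 11).
Since F(a, b, c) ≡ 10 ≠ 0 (mod 11), P does NOT lie on the curve.


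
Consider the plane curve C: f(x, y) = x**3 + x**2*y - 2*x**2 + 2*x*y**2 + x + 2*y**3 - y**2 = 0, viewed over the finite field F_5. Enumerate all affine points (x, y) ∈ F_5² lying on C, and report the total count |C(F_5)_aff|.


Affine F_5-points: {(0, 0), (0, 3), (1, 0), (2, 3), (4, 4)}; count = 5.

For each of the 25 pairs (x, y) ∈ F_5², evaluate f(x, y) mod 5. Record the zeros.
  x = 0: [0↦0, 1↦1, 2↦2, 3↦0, 4↦2]  zeros at y ∈ {0, 3}
  x = 1: [0↦0, 1↦4, 2↦2, 3↦1, 4↦3]  zeros at y ∈ {0}
  x = 2: [0↦2, 1↦1, 2↦3, 3↦0, 4↦4]  zeros at y ∈ {3}
  x = 3: [0↦2, 1↦3, 2↦1, 3↦3, 4↦1]  zeros at y ∈ ∅
  x = 4: [0↦1, 1↦1, 2↦2, 3↦1, 4↦0]  zeros at y ∈ {4}
Collecting zeros: affine points = {(0, 0), (0, 3), (1, 0), (2, 3), (4, 4)}.
Total count |C(F_5)_aff| = 5.


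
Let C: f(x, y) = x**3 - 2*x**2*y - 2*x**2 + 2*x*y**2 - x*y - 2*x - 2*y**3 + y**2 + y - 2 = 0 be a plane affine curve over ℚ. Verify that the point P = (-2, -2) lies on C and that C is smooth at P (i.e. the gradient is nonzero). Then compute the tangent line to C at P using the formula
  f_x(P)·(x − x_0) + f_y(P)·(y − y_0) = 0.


Tangent line at P: 12*x - 17*y - 10 = 0.

Step 1: f(-2, -2) = 0, so P lies on C.
Step 2: partial derivatives
  f_x(x, y) = 3*x**2 - 4*x*y - 4*x + 2*y**2 - y - 2, f_y(x, y) = -2*x**2 + 4*x*y - x - 6*y**2 + 2*y + 1.
  f_x(P) = 12, f_y(P) = -17 (gradient nonzero, so P is smooth).
Step 3: tangent line at P: 12·(x − -2) + -17·(y − -2) = 0.
Expanding: 12*x - 17*y - 10 = 0.


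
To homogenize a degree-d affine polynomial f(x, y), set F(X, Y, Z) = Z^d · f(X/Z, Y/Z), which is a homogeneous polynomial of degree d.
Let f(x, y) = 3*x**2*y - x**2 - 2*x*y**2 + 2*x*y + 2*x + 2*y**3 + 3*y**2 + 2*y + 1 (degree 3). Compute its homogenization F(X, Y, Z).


F(X, Y, Z) = 3*X**2*Y - X**2*Z - 2*X*Y**2 + 2*X*Y*Z + 2*X*Z**2 + 2*Y**3 + 3*Y**2*Z + 2*Y*Z**2 + Z**3

deg(f) = 3.
Substitute x = X/Z, y = Y/Z into f, then multiply by Z^3.
  monomial 3·x^2·y^1 ↦ 3·X^2·Y^1·Z^0.
  monomial -1·x^2·y^0 ↦ -1·X^2·Y^0·Z^1.
  monomial -2·x^1·y^2 ↦ -2·X^1·Y^2·Z^0.
  monomial 2·x^1·y^1 ↦ 2·X^1·Y^1·Z^1.
  monomial 2·x^1·y^0 ↦ 2·X^1·Y^0·Z^2.
  monomial 2·x^0·y^3 ↦ 2·X^0·Y^3·Z^0.
  monomial 3·x^0·y^2 ↦ 3·X^0·Y^2·Z^1.
  monomial 2·x^0·y^1 ↦ 2·X^0·Y^1·Z^2.
  monomial 1·x^0·y^0 ↦ 1·X^0·Y^0·Z^3.
Collecting: F(X, Y, Z) = 3*X**2*Y - X**2*Z - 2*X*Y**2 + 2*X*Y*Z + 2*X*Z**2 + 2*Y**3 + 3*Y**2*Z + 2*Y*Z**2 + Z**3.


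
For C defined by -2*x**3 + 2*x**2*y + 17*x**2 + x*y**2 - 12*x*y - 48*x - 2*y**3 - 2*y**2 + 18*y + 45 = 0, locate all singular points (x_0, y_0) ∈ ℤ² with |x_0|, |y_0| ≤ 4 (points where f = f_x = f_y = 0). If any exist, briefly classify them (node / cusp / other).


Singular points: {(3, 0)}; classification: node.

Compute partial derivatives:
  f_x = -6*x**2 + 4*x*y + 34*x + y**2 - 12*y - 48.
  f_y = 2*x**2 + 2*x*y - 12*x - 6*y**2 - 4*y + 18.
Scan x_0 ∈ {−4, ..., 4}. For each x_0, f_y(x_0, y) is a polynomial in y; find its integer roots y ∈ {−4, ..., 4}, then test f_x and f at those candidates.
  x = -4: f_y(-4, y) = -6*y**2 - 12*y + 98; no integer root y with |y| ≤ 4.
  x = -3: f_y(-3, y) = -6*y**2 - 10*y + 72; no integer root y with |y| ≤ 4.
  x = -2: f_y(-2, y) = -6*y**2 - 8*y + 50; no integer root y with |y| ≤ 4.
  x = -1: f_y(-1, y) = -6*y**2 - 6*y + 32; no integer root y with |y| ≤ 4.
  x = 0: f_y(0, y) = -6*y**2 - 4*y + 18; no integer root y with |y| ≤ 4.
  x = 1: f_y(1, y) = -6*y**2 - 2*y + 8; vanishes at y ∈ {1}. (1, 1): f_x = -27 ≠ 0.
  x = 2: f_y(2, y) = 2 - 6*y**2; no integer root y with |y| ≤ 4.
  x = 3: f_y(3, y) = -6*y**2 + 2*y; vanishes at y ∈ {0}. (3, 0): f_x = 0, f = 0 — SINGULAR.
  x = 4: f_y(4, y) = -6*y**2 + 4*y + 2; vanishes at y ∈ {1}. (4, 1): f_x = -3 ≠ 0.
Only singular point on the grid: (3, 0).
Classify: substitute x = 3 + u, y = 0 + v and expand: f = -2*u**3 + 2*u**2*v - u**2 + u*v**2 - 2*v**3 + v**2.
No constant or linear terms (consistent with a singular point). Quadratic part: -u**2 + v**2. Cubic part: -2*u**3 + 2*u**2*v + u*v**2 - 2*v**3.
The quadratic part v**2 - u**2 = (v − u)(v + u) splits into two distinct linear factors, so there are two distinct tangent lines y − 0 = ±(x − 3) — this is a node (ordinary double point).
Classification: node.


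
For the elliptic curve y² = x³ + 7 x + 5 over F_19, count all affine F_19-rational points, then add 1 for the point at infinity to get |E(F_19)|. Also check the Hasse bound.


Affine points = {(0, 9), (0, 10), (6, 4), (6, 15), (7, 6), (7, 13), (10, 7), (10, 12), (11, 8), (11, 11), (14, 4), (14, 15), (18, 4), (18, 15)}; affine count = 14; |E(F_19)| = 15.

Discriminant check: Δ ∝ 4a³ + 27b² = 4·7³ + 27·5² = 4·343 + 27·25 ≡ 14 (mod 19). Nonzero ⇒ E is nonsingular.
For each x ∈ F_19, compute rhs = x³ + 7·x + 5 mod 19, then count y ∈ F_19 with y² ≡ rhs.
  x = 0: rhs = 5, matching y values: 9, 10 (2 points).
  x = 1: rhs = 13, matching y values: none (0 points).
  x = 2: rhs = 8, matching y values: none (0 points).
  x = 3: rhs = 15, matching y values: none (0 points).
  x = 4: rhs = 2, matching y values: none (0 points).
  x = 5: rhs = 13, matching y values: none (0 points).
  x = 6: rhs = 16, matching y values: 4, 15 (2 points).
  x = 7: rhs = 17, matching y values: 6, 13 (2 points).
  x = 8: rhs = 3, matching y values: none (0 points).
  x = 9: rhs = 18, matching y values: none (0 points).
  x = 10: rhs = 11, matching y values: 7, 12 (2 points).
  x = 11: rhs = 7, matching y values: 8, 11 (2 points).
  x = 12: rhs = 12, matching y values: none (0 points).
  x = 13: rhs = 13, matching y values: none (0 points).
  x = 14: rhs = 16, matching y values: 4, 15 (2 points).
  x = 15: rhs = 8, matching y values: none (0 points).
  x = 16: rhs = 14, matching y values: none (0 points).
  x = 17: rhs = 2, matching y values: none (0 points).
  x = 18: rhs = 16, matching y values: 4, 15 (2 points).
Total affine count: 14.
Full point count |E(F_19)| = 14 + 1 = 15.
Hasse bound: |15 − (19+1)| = |-5| = 5 ≤ 2√19 ≈ 8.7178 ✓.


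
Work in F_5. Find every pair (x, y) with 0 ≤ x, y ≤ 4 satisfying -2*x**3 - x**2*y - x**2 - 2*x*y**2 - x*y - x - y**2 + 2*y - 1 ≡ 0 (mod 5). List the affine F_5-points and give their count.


Affine F_5-points: {(0, 1), (1, 0), (2, 3), (3, 2), (3, 3), (4, 4)}; count = 6.

For each of the 25 pairs (x, y) ∈ F_5², evaluate f(x, y) mod 5. Record the zeros.
  x = 0: [0↦4, 1↦0, 2↦4, 3↦1, 4↦1]  zeros at y ∈ {1}
  x = 1: [0↦0, 1↦2, 2↦3, 3↦3, 4↦2]  zeros at y ∈ {0}
  x = 2: [0↦2, 1↦3, 2↦4, 3↦0, 4↦1]  zeros at y ∈ {3}
  x = 3: [0↦3, 1↦1, 2↦0, 3↦0, 4↦1]  zeros at y ∈ {2, 3}
  x = 4: [0↦1, 1↦4, 2↦4, 3↦1, 4↦0]  zeros at y ∈ {4}
Collecting zeros: affine points = {(0, 1), (1, 0), (2, 3), (3, 2), (3, 3), (4, 4)}.
Total count |C(F_5)_aff| = 6.


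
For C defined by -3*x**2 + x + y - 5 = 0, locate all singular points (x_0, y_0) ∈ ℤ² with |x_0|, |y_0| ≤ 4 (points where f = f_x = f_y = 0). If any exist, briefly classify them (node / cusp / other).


No singular points in the scanned grid; C is smooth there.

Compute partial derivatives:
  f_x = 1 - 6*x.
  f_y = 1.
f_y = 1 is a nonzero constant, so f_y never vanishes: no point (x, y) can satisfy f = f_x = f_y = 0. In particular no (x, y) ∈ {−4, ..., 4}² is singular; the curve is smooth.


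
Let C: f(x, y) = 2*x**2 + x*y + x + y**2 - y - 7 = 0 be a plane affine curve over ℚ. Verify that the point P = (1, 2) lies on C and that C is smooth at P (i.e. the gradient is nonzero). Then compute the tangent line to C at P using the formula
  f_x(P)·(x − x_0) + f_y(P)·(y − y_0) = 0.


Tangent line at P: 7*x + 4*y - 15 = 0.

Step 1: f(1, 2) = 0, so P lies on C.
Step 2: partial derivatives
  f_x(x, y) = 4*x + y + 1, f_y(x, y) = x + 2*y - 1.
  f_x(P) = 7, f_y(P) = 4 (gradient nonzero, so P is smooth).
Step 3: tangent line at P: 7·(x − 1) + 4·(y − 2) = 0.
Expanding: 7*x + 4*y - 15 = 0.


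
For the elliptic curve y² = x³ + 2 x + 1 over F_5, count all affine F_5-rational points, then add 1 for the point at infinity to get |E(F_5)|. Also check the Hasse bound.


Affine points = {(0, 1), (0, 4), (1, 2), (1, 3), (3, 2), (3, 3)}; affine count = 6; |E(F_5)| = 7.

Discriminant check: Δ ∝ 4a³ + 27b² = 4·2³ + 27·1² = 4·8 + 27·1 ≡ 4 (mod 5). Nonzero ⇒ E is nonsingular.
For each x ∈ F_5, compute rhs = x³ + 2·x + 1 mod 5, then count y ∈ F_5 with y² ≡ rhs.
  x = 0: rhs = 1, matching y values: 1, 4 (2 points).
  x = 1: rhs = 4, matching y values: 2, 3 (2 points).
  x = 2: rhs = 3, matching y values: none (0 points).
  x = 3: rhs = 4, matching y values: 2, 3 (2 points).
  x = 4: rhs = 3, matching y values: none (0 points).
Total affine count: 6.
Full point count |E(F_5)| = 6 + 1 = 7.
Hasse bound: |7 − (5+1)| = |1| = 1 ≤ 2√5 ≈ 4.4721 ✓.


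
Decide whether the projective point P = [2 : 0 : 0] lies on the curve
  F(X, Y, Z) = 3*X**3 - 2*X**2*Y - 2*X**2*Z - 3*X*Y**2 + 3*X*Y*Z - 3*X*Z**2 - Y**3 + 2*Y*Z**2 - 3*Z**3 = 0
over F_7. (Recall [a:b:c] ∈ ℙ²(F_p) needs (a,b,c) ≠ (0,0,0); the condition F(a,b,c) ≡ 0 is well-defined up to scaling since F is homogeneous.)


F(2,0,0) ≡ 3 (mod 7); P is NOT on the curve.

Evaluate F(2, 0, 0) term-by-term (mod 7).
  3*X**3 ↦ 3·8·1·1 = 24
  -2*X**2*Y ↦ -2·4·0·1 = 0
  -2*X**2*Z ↦ -2·4·1·0 = 0
  -3*X*Y**2 ↦ -3·2·0·1 = 0
  3*X*Y*Z ↦ 3·2·0·0 = 0
  -3*X*Z**2 ↦ -3·2·1·0 = 0
  -Y**3 ↦ -1·1·0·1 = 0
  2*Y*Z**2 ↦ 2·1·0·0 = 0
  -3*Z**3 ↦ -3·1·1·0 = 0
Sum: F(2, 0, 0) = (24) + (0) + (0) + (0) + (0) + (0) + (0) + (0) + (0) = 24.
Reducing mod 7: 24 ≡ 3 (mod 7).
Since F(a, b, c) ≡ 3 ≠ 0 (mod 7), P does NOT lie on the curve.


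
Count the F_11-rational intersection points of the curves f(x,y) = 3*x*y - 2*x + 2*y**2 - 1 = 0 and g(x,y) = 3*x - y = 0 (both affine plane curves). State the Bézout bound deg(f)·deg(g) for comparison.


Common zeros: ∅; count = 0; Bézout bound = 2.

deg(f) = 2, deg(g) = 1, so Bézout bound = 2.
Scan x ∈ F_11. For each x, list the y ∈ F_11 with f(x, y) ≡ 0 and those with g(x, y) ≡ 0 (mod 11); the common zeros in that column are the intersection.
  x = 0: f ≡ 0 at y ∈ ∅; g ≡ 0 at y ∈ {0}; common: ∅.
  x = 1: f ≡ 0 at y ∈ {2}; g ≡ 0 at y ∈ {3}; common: ∅.
  x = 2: f ≡ 0 at y ∈ ∅; g ≡ 0 at y ∈ {6}; common: ∅.
  x = 3: f ≡ 0 at y ∈ {5, 7}; g ≡ 0 at y ∈ {9}; common: ∅.
  x = 4: f ≡ 0 at y ∈ ∅; g ≡ 0 at y ∈ {1}; common: ∅.
  x = 5: f ≡ 0 at y ∈ {0, 9}; g ≡ 0 at y ∈ {4}; common: ∅.
  x = 6: f ≡ 0 at y ∈ ∅; g ≡ 0 at y ∈ {7}; common: ∅.
  x = 7: f ≡ 0 at y ∈ {3}; g ≡ 0 at y ∈ {10}; common: ∅.
  x = 8: f ≡ 0 at y ∈ ∅; g ≡ 0 at y ∈ {2}; common: ∅.
  x = 9: f ≡ 0 at y ∈ {4, 10}; g ≡ 0 at y ∈ {5}; common: ∅.
  x = 10: f ≡ 0 at y ∈ {1, 6}; g ≡ 0 at y ∈ {8}; common: ∅.
Collecting: common zeros = ∅, so the count is 0.
Comparison with the Bézout bound: 0 ≤ 2 = deg(f)·deg(g), as expected for curves with no common component (the affine F_11-count falls short of the bound because intersections may lie at infinity, over extension fields, or carry multiplicity).


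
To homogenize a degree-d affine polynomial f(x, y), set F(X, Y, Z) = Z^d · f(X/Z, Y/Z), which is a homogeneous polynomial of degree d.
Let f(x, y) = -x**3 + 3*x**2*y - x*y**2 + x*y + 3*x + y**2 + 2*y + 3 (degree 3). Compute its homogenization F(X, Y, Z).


F(X, Y, Z) = -X**3 + 3*X**2*Y - X*Y**2 + X*Y*Z + 3*X*Z**2 + Y**2*Z + 2*Y*Z**2 + 3*Z**3

deg(f) = 3.
Substitute x = X/Z, y = Y/Z into f, then multiply by Z^3.
  monomial -1·x^3·y^0 ↦ -1·X^3·Y^0·Z^0.
  monomial 3·x^2·y^1 ↦ 3·X^2·Y^1·Z^0.
  monomial -1·x^1·y^2 ↦ -1·X^1·Y^2·Z^0.
  monomial 1·x^1·y^1 ↦ 1·X^1·Y^1·Z^1.
  monomial 3·x^1·y^0 ↦ 3·X^1·Y^0·Z^2.
  monomial 1·x^0·y^2 ↦ 1·X^0·Y^2·Z^1.
  monomial 2·x^0·y^1 ↦ 2·X^0·Y^1·Z^2.
  monomial 3·x^0·y^0 ↦ 3·X^0·Y^0·Z^3.
Collecting: F(X, Y, Z) = -X**3 + 3*X**2*Y - X*Y**2 + X*Y*Z + 3*X*Z**2 + Y**2*Z + 2*Y*Z**2 + 3*Z**3.


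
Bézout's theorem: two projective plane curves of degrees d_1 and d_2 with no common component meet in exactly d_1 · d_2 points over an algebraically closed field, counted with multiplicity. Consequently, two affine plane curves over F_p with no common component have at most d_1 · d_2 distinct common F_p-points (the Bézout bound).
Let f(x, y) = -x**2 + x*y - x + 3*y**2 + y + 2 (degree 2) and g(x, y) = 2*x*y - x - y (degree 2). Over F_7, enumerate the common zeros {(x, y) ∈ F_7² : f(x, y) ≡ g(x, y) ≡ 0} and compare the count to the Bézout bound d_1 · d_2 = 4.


Common zeros: {(6, 5)}; count = 1; Bézout bound = 4.

deg(f) = 2, deg(g) = 2, so Bézout bound = 4.
Scan x ∈ F_7. For each x, list the y ∈ F_7 with f(x, y) ≡ 0 and those with g(x, y) ≡ 0 (mod 7); the common zeros in that column are the intersection.
  x = 0: f ≡ 0 at y ∈ ∅; g ≡ 0 at y ∈ {0}; common: ∅.
  x = 1: f ≡ 0 at y ∈ {0, 4}; g ≡ 0 at y ∈ {1}; common: ∅.
  x = 2: f ≡ 0 at y ∈ {2, 4}; g ≡ 0 at y ∈ {3}; common: ∅.
  x = 3: f ≡ 0 at y ∈ ∅; g ≡ 0 at y ∈ {2}; common: ∅.
  x = 4: f ≡ 0 at y ∈ ∅; g ≡ 0 at y ∈ ∅; common: ∅.
  x = 5: f ≡ 0 at y ∈ {0, 5}; g ≡ 0 at y ∈ {6}; common: ∅.
  x = 6: f ≡ 0 at y ∈ {2, 5}; g ≡ 0 at y ∈ {5}; common: {5}.
Collecting: common zeros = {(6, 5)}, so the count is 1.
Comparison with the Bézout bound: 1 ≤ 4 = deg(f)·deg(g), as expected for curves with no common component (the affine F_7-count falls short of the bound because intersections may lie at infinity, over extension fields, or carry multiplicity).


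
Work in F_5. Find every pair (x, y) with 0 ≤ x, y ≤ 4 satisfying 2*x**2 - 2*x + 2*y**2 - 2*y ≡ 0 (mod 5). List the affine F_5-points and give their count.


Affine F_5-points: {(0, 0), (0, 1), (1, 0), (1, 1)}; count = 4.

For each of the 25 pairs (x, y) ∈ F_5², evaluate f(x, y) mod 5. Record the zeros.
  x = 0: [0↦0, 1↦0, 2↦4, 3↦2, 4↦4]  zeros at y ∈ {0, 1}
  x = 1: [0↦0, 1↦0, 2↦4, 3↦2, 4↦4]  zeros at y ∈ {0, 1}
  x = 2: [0↦4, 1↦4, 2↦3, 3↦1, 4↦3]  zeros at y ∈ ∅
  x = 3: [0↦2, 1↦2, 2↦1, 3↦4, 4↦1]  zeros at y ∈ ∅
  x = 4: [0↦4, 1↦4, 2↦3, 3↦1, 4↦3]  zeros at y ∈ ∅
Collecting zeros: affine points = {(0, 0), (0, 1), (1, 0), (1, 1)}.
Total count |C(F_5)_aff| = 4.


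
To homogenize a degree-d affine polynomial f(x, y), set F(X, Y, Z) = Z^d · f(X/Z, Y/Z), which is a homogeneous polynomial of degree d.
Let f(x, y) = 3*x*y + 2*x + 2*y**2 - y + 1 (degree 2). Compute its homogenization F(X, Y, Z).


F(X, Y, Z) = 3*X*Y + 2*X*Z + 2*Y**2 - Y*Z + Z**2

deg(f) = 2.
Substitute x = X/Z, y = Y/Z into f, then multiply by Z^2.
  monomial 3·x^1·y^1 ↦ 3·X^1·Y^1·Z^0.
  monomial 2·x^1·y^0 ↦ 2·X^1·Y^0·Z^1.
  monomial 2·x^0·y^2 ↦ 2·X^0·Y^2·Z^0.
  monomial -1·x^0·y^1 ↦ -1·X^0·Y^1·Z^1.
  monomial 1·x^0·y^0 ↦ 1·X^0·Y^0·Z^2.
Collecting: F(X, Y, Z) = 3*X*Y + 2*X*Z + 2*Y**2 - Y*Z + Z**2.


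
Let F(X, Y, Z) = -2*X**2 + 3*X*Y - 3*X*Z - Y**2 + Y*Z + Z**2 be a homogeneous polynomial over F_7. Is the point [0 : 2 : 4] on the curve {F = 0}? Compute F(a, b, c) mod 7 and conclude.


F(0,2,4) ≡ 6 (mod 7); P is NOT on the curve.

Evaluate F(0, 2, 4) term-by-term (mod 7).
  -2*X**2 ↦ -2·0·1·1 = 0
  3*X*Y ↦ 3·0·2·1 = 0
  -3*X*Z ↦ -3·0·1·4 = 0
  -Y**2 ↦ -1·1·4·1 = -4
  Y*Z ↦ 1·1·2·4 = 8
  Z**2 ↦ 1·1·1·16 = 16
Sum: F(0, 2, 4) = (0) + (0) + (0) + (-4) + (8) + (16) = 20.
Reducing mod 7: 20 ≡ 6 (mod 7).
Since F(a, b, c) ≡ 6 ≠ 0 (mod 7), P does NOT lie on the curve.


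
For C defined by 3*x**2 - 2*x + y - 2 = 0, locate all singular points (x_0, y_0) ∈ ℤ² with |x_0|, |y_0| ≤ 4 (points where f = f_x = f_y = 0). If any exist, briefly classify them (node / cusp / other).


No singular points in the scanned grid; C is smooth there.

Compute partial derivatives:
  f_x = 6*x - 2.
  f_y = 1.
f_y = 1 is a nonzero constant, so f_y never vanishes: no point (x, y) can satisfy f = f_x = f_y = 0. In particular no (x, y) ∈ {−4, ..., 4}² is singular; the curve is smooth.


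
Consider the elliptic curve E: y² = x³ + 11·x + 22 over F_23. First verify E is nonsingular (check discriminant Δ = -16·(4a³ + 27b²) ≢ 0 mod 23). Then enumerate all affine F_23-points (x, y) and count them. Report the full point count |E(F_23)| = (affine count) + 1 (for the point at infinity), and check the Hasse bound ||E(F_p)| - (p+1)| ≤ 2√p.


Affine points = {(2, 11), (2, 12), (3, 6), (3, 17), (5, 8), (5, 15), (8, 1), (8, 22), (11, 5), (11, 18), (13, 4), (13, 19), (16, 4), (16, 19), (17, 4), (17, 19), (18, 7), (18, 16), (19, 11), (19, 12), (20, 10), (20, 13)}; affine count = 22; |E(F_23)| = 23.

Discriminant check: Δ ∝ 4a³ + 27b² = 4·11³ + 27·22² = 4·1331 + 27·484 ≡ 15 (mod 23). Nonzero ⇒ E is nonsingular.
For each x ∈ F_23, compute rhs = x³ + 11·x + 22 mod 23, then count y ∈ F_23 with y² ≡ rhs.
  x = 0: rhs = 22, matching y values: none (0 points).
  x = 1: rhs = 11, matching y values: none (0 points).
  x = 2: rhs = 6, matching y values: 11, 12 (2 points).
  x = 3: rhs = 13, matching y values: 6, 17 (2 points).
  x = 4: rhs = 15, matching y values: none (0 points).
  x = 5: rhs = 18, matching y values: 8, 15 (2 points).
  x = 6: rhs = 5, matching y values: none (0 points).
  x = 7: rhs = 5, matching y values: none (0 points).
  x = 8: rhs = 1, matching y values: 1, 22 (2 points).
  x = 9: rhs = 22, matching y values: none (0 points).
  x = 10: rhs = 5, matching y values: none (0 points).
  x = 11: rhs = 2, matching y values: 5, 18 (2 points).
  x = 12: rhs = 19, matching y values: none (0 points).
  x = 13: rhs = 16, matching y values: 4, 19 (2 points).
  x = 14: rhs = 22, matching y values: none (0 points).
  x = 15: rhs = 20, matching y values: none (0 points).
  x = 16: rhs = 16, matching y values: 4, 19 (2 points).
  x = 17: rhs = 16, matching y values: 4, 19 (2 points).
  x = 18: rhs = 3, matching y values: 7, 16 (2 points).
  x = 19: rhs = 6, matching y values: 11, 12 (2 points).
  x = 20: rhs = 8, matching y values: 10, 13 (2 points).
  x = 21: rhs = 15, matching y values: none (0 points).
  x = 22: rhs = 10, matching y values: none (0 points).
Total affine count: 22.
Full point count |E(F_23)| = 22 + 1 = 23.
Hasse bound: |23 − (23+1)| = |-1| = 1 ≤ 2√23 ≈ 9.5917 ✓.


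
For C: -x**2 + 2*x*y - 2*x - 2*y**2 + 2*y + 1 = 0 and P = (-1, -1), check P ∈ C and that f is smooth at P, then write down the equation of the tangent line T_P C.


Tangent line at P: -2*x + 4*y + 2 = 0.

Step 1: f(-1, -1) = 0, so P lies on C.
Step 2: partial derivatives
  f_x(x, y) = -2*x + 2*y - 2, f_y(x, y) = 2*x - 4*y + 2.
  f_x(P) = -2, f_y(P) = 4 (gradient nonzero, so P is smooth).
Step 3: tangent line at P: -2·(x − -1) + 4·(y − -1) = 0.
Expanding: -2*x + 4*y + 2 = 0.


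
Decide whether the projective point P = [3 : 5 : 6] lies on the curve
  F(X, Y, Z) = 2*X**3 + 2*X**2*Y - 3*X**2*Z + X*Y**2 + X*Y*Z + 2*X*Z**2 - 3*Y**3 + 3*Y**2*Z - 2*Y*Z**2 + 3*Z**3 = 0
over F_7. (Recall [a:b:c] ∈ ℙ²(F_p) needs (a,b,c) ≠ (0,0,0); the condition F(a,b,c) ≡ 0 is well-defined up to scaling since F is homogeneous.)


F(3,5,6) ≡ 5 (mod 7); P is NOT on the curve.

Evaluate F(3, 5, 6) term-by-term (mod 7).
  2*X**3 ↦ 2·27·1·1 = 54
  2*X**2*Y ↦ 2·9·5·1 = 90
  -3*X**2*Z ↦ -3·9·1·6 = -162
  X*Y**2 ↦ 1·3·25·1 = 75
  X*Y*Z ↦ 1·3·5·6 = 90
  2*X*Z**2 ↦ 2·3·1·36 = 216
  -3*Y**3 ↦ -3·1·125·1 = -375
  3*Y**2*Z ↦ 3·1·25·6 = 450
  -2*Y*Z**2 ↦ -2·1·5·36 = -360
  3*Z**3 ↦ 3·1·1·216 = 648
Sum: F(3, 5, 6) = (54) + (90) + (-162) + (75) + (90) + (216) + (-375) + (450) + (-360) + (648) = 726.
Reducing mod 7: 726 ≡ 5 (mod 7).
Since F(a, b, c) ≡ 5 ≠ 0 (mod 7), P does NOT lie on the curve.


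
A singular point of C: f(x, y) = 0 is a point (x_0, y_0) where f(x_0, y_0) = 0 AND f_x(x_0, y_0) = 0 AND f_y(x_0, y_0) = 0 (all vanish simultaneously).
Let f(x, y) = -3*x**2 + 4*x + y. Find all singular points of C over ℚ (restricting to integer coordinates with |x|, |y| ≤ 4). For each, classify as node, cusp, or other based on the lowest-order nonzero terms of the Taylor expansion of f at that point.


No singular points in the scanned grid; C is smooth there.

Compute partial derivatives:
  f_x = 4 - 6*x.
  f_y = 1.
f_y = 1 is a nonzero constant, so f_y never vanishes: no point (x, y) can satisfy f = f_x = f_y = 0. In particular no (x, y) ∈ {−4, ..., 4}² is singular; the curve is smooth.


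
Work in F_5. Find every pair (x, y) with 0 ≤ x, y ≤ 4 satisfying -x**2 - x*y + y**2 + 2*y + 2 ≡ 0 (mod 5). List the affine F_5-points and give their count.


Affine F_5-points: {(0, 1), (0, 2), (3, 2), (3, 4), (4, 1)}; count = 5.

For each of the 25 pairs (x, y) ∈ F_5², evaluate f(x, y) mod 5. Record the zeros.
  x = 0: [0↦2, 1↦0, 2↦0, 3↦2, 4↦1]  zeros at y ∈ {1, 2}
  x = 1: [0↦1, 1↦3, 2↦2, 3↦3, 4↦1]  zeros at y ∈ ∅
  x = 2: [0↦3, 1↦4, 2↦2, 3↦2, 4↦4]  zeros at y ∈ ∅
  x = 3: [0↦3, 1↦3, 2↦0, 3↦4, 4↦0]  zeros at y ∈ {2, 4}
  x = 4: [0↦1, 1↦0, 2↦1, 3↦4, 4↦4]  zeros at y ∈ {1}
Collecting zeros: affine points = {(0, 1), (0, 2), (3, 2), (3, 4), (4, 1)}.
Total count |C(F_5)_aff| = 5.


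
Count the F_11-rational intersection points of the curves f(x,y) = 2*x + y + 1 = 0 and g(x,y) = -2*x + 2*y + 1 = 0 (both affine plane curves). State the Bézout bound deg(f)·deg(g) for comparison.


Common zeros: {(9, 3)}; count = 1; Bézout bound = 1.

deg(f) = 1, deg(g) = 1, so Bézout bound = 1.
Scan x ∈ F_11. For each x, list the y ∈ F_11 with f(x, y) ≡ 0 and those with g(x, y) ≡ 0 (mod 11); the common zeros in that column are the intersection.
  x = 0: f ≡ 0 at y ∈ {10}; g ≡ 0 at y ∈ {5}; common: ∅.
  x = 1: f ≡ 0 at y ∈ {8}; g ≡ 0 at y ∈ {6}; common: ∅.
  x = 2: f ≡ 0 at y ∈ {6}; g ≡ 0 at y ∈ {7}; common: ∅.
  x = 3: f ≡ 0 at y ∈ {4}; g ≡ 0 at y ∈ {8}; common: ∅.
  x = 4: f ≡ 0 at y ∈ {2}; g ≡ 0 at y ∈ {9}; common: ∅.
  x = 5: f ≡ 0 at y ∈ {0}; g ≡ 0 at y ∈ {10}; common: ∅.
  x = 6: f ≡ 0 at y ∈ {9}; g ≡ 0 at y ∈ {0}; common: ∅.
  x = 7: f ≡ 0 at y ∈ {7}; g ≡ 0 at y ∈ {1}; common: ∅.
  x = 8: f ≡ 0 at y ∈ {5}; g ≡ 0 at y ∈ {2}; common: ∅.
  x = 9: f ≡ 0 at y ∈ {3}; g ≡ 0 at y ∈ {3}; common: {3}.
  x = 10: f ≡ 0 at y ∈ {1}; g ≡ 0 at y ∈ {4}; common: ∅.
Collecting: common zeros = {(9, 3)}, so the count is 1.
Comparison with the Bézout bound: 1 ≤ 1 = deg(f)·deg(g), as expected for curves with no common component (the bound is attained).


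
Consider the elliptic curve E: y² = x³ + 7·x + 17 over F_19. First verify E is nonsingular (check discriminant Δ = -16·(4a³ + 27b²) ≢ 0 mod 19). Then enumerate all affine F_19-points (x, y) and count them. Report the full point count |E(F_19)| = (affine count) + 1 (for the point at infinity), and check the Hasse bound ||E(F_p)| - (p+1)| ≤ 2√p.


Affine points = {(0, 6), (0, 13), (1, 5), (1, 14), (2, 1), (2, 18), (5, 5), (5, 14), (6, 3), (6, 16), (9, 7), (9, 12), (10, 2), (10, 17), (11, 0), (12, 9), (12, 10), (13, 5), (13, 14), (14, 3), (14, 16), (15, 1), (15, 18), (16, 8), (16, 11), (18, 3), (18, 16)}; affine count = 27; |E(F_19)| = 28.

Discriminant check: Δ ∝ 4a³ + 27b² = 4·7³ + 27·17² = 4·343 + 27·289 ≡ 17 (mod 19). Nonzero ⇒ E is nonsingular.
For each x ∈ F_19, compute rhs = x³ + 7·x + 17 mod 19, then count y ∈ F_19 with y² ≡ rhs.
  x = 0: rhs = 17, matching y values: 6, 13 (2 points).
  x = 1: rhs = 6, matching y values: 5, 14 (2 points).
  x = 2: rhs = 1, matching y values: 1, 18 (2 points).
  x = 3: rhs = 8, matching y values: none (0 points).
  x = 4: rhs = 14, matching y values: none (0 points).
  x = 5: rhs = 6, matching y values: 5, 14 (2 points).
  x = 6: rhs = 9, matching y values: 3, 16 (2 points).
  x = 7: rhs = 10, matching y values: none (0 points).
  x = 8: rhs = 15, matching y values: none (0 points).
  x = 9: rhs = 11, matching y values: 7, 12 (2 points).
  x = 10: rhs = 4, matching y values: 2, 17 (2 points).
  x = 11: rhs = 0, matching y values: 0 (1 points).
  x = 12: rhs = 5, matching y values: 9, 10 (2 points).
  x = 13: rhs = 6, matching y values: 5, 14 (2 points).
  x = 14: rhs = 9, matching y values: 3, 16 (2 points).
  x = 15: rhs = 1, matching y values: 1, 18 (2 points).
  x = 16: rhs = 7, matching y values: 8, 11 (2 points).
  x = 17: rhs = 14, matching y values: none (0 points).
  x = 18: rhs = 9, matching y values: 3, 16 (2 points).
Total affine count: 27.
Full point count |E(F_19)| = 27 + 1 = 28.
Hasse bound: |28 − (19+1)| = |8| = 8 ≤ 2√19 ≈ 8.7178 ✓.


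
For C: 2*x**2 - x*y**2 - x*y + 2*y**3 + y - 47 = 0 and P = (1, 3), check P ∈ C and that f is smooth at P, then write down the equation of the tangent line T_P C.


Tangent line at P: -8*x + 48*y - 136 = 0.

Step 1: f(1, 3) = 0, so P lies on C.
Step 2: partial derivatives
  f_x(x, y) = 4*x - y**2 - y, f_y(x, y) = -2*x*y - x + 6*y**2 + 1.
  f_x(P) = -8, f_y(P) = 48 (gradient nonzero, so P is smooth).
Step 3: tangent line at P: -8·(x − 1) + 48·(y − 3) = 0.
Expanding: -8*x + 48*y - 136 = 0.


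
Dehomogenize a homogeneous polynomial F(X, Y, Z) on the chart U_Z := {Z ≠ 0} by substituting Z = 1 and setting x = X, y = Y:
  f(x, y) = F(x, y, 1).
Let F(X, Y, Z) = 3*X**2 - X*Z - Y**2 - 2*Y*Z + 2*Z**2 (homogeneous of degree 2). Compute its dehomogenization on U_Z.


f(x, y) = 3*x**2 - x - y**2 - 2*y + 2

On U_Z we set Z = 1. Each monomial c·X^i·Y^j·Z^k in F becomes c·x^i·y^j·1^k = c·x^i·y^j.
Substituting Z = 1: F(X, Y, 1) = 3*x**2 - x - y**2 - 2*y + 2.
Note: deg(f) ≤ deg(F) = 2; strict inequality happens when F is divisible by Z (lost terms).


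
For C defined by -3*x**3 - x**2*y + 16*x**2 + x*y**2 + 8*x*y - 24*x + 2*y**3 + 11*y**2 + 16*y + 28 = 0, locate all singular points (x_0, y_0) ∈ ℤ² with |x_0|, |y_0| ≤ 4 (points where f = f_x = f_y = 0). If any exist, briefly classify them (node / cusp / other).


Singular points: {(2, -2)}; classification: cusp.

Compute partial derivatives:
  f_x = -9*x**2 - 2*x*y + 32*x + y**2 + 8*y - 24.
  f_y = -x**2 + 2*x*y + 8*x + 6*y**2 + 22*y + 16.
Scan x_0 ∈ {−4, ..., 4}. For each x_0, f_y(x_0, y) is a polynomial in y; find its integer roots y ∈ {−4, ..., 4}, then test f_x and f at those candidates.
  x = -4: f_y(-4, y) = 6*y**2 + 14*y - 32; no integer root y with |y| ≤ 4.
  x = -3: f_y(-3, y) = 6*y**2 + 16*y - 17; no integer root y with |y| ≤ 4.
  x = -2: f_y(-2, y) = 6*y**2 + 18*y - 4; no integer root y with |y| ≤ 4.
  x = -1: f_y(-1, y) = 6*y**2 + 20*y + 7; no integer root y with |y| ≤ 4.
  x = 0: f_y(0, y) = 6*y**2 + 22*y + 16; vanishes at y ∈ {-1}. (0, -1): f_x = -31 ≠ 0.
  x = 1: f_y(1, y) = 6*y**2 + 24*y + 23; no integer root y with |y| ≤ 4.
  x = 2: f_y(2, y) = 6*y**2 + 26*y + 28; vanishes at y ∈ {-2}. (2, -2): f_x = 0, f = 0 — SINGULAR.
  x = 3: f_y(3, y) = 6*y**2 + 28*y + 31; no integer root y with |y| ≤ 4.
  x = 4: f_y(4, y) = 6*y**2 + 30*y + 32; no integer root y with |y| ≤ 4.
Only singular point on the grid: (2, -2).
Classify: substitute x = 2 + u, y = -2 + v and expand: f = -3*u**3 - u**2*v + u*v**2 + 2*v**3 + v**2.
No constant or linear terms (consistent with a singular point). Quadratic part: v**2. Cubic part: -3*u**3 - u**2*v + u*v**2 + 2*v**3.
The quadratic part v**2 is a perfect square, so there is a single (double) tangent line v = 0, i.e. y = -2. Restricting the cubic part to that line (v = 0) leaves -3*u**3 ≠ 0, so f is not divisible by v and the branch is v² ≈ 3*u**3 to lowest order — this is a cusp.
Classification: cusp.
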